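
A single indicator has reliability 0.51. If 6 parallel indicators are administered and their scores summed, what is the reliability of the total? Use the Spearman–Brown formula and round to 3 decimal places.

0.862

ρ_k = kρ / (1 + (k−1)ρ) = 6·0.51 / (1 + 5·0.51) = 3.060 / 3.550 = 0.862.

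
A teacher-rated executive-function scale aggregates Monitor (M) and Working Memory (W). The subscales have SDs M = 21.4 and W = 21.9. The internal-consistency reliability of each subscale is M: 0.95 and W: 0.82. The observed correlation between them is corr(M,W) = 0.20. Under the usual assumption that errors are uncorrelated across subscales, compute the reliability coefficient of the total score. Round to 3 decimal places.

0.903

Var(M+W) = 21.4² + 21.9² + 2·[21.4·21.9·0.20] = 937.57 + 187.464 = 1125.03.
Because errors are independent across components, Cov(Tᵢ,Tⱼ) = Cov(Xᵢ,Xⱼ); the off-diagonal part of the true-score variance is the same as above.
True-score variance = [21.4²·0.95 + 21.9²·0.82] + 187.464 = 828.342 + 187.464 = 1015.81.
Reliability = 1015.81 / 1125.03 = 0.903.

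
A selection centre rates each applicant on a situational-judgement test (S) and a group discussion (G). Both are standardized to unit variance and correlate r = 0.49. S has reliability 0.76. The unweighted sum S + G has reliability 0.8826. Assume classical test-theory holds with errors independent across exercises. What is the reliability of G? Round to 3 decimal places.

Var(S+G) = 2 + 2·0.49 = 2.980.
True-score variance = ρ_S + ρ_G + 2·0.49, so 0.8826 = (0.76 + ρ_G + 0.98) / 2.980.
ρ_G = 0.8826·2.980 − 0.76 − 0.98 = 0.890.

0.890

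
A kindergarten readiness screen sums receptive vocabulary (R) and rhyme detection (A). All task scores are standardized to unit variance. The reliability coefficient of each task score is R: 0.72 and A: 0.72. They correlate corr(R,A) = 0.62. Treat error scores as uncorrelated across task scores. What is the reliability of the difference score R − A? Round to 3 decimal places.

Var(R−A) = 1 + 1 − 2·0.62 = 2 − 1.24 = 0.76.
Under uncorrelated errors the observed covariances equal the true-score covariances, so only the own-variance terms attenuate.
True-score variance = [0.72 + 0.72] − 1.24 = 1.44 − 1.24 = 0.2.
Reliability = 0.2 / 0.76 = 0.263.

0.263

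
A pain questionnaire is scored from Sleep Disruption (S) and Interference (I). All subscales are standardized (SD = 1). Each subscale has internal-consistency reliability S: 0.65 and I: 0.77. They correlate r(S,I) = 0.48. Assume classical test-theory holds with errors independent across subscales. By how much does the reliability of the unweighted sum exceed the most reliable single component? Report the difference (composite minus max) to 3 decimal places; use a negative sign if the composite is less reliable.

Var(sum) = 2 + 0.96 = 2.96; true-score variance = 1.42 + 0.96 = 2.38; composite reliability = 0.8041.
Max component reliability = 0.7700.
Difference = 0.8041 − 0.7700 = 0.034.

0.034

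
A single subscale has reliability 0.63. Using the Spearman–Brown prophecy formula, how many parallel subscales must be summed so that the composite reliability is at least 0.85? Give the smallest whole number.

4

k ≥ ρ*(1−ρ₁)/(ρ₁(1−ρ*)) = 0.85·0.37 / (0.63·0.15) = 3.328.
Smallest integer k = 4.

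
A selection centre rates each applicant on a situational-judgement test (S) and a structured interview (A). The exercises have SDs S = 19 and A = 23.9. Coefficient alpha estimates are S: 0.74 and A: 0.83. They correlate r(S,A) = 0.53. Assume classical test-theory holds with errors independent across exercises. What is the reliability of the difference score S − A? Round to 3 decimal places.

0.576

Var(S−A) = 19² + 23.9² − 2·19·23.9·0.53 = 932.21 − 481.346 = 450.864.
With uncorrelated errors the cross-covariances are all true-score covariance, so they carry over unchanged; only the diagonal terms shrink to ρᵢσᵢ².
True-score variance = [19²·0.74 + 23.9²·0.83] − 481.346 = 741.244 − 481.346 = 259.898.
Reliability = 259.898 / 450.864 = 0.576.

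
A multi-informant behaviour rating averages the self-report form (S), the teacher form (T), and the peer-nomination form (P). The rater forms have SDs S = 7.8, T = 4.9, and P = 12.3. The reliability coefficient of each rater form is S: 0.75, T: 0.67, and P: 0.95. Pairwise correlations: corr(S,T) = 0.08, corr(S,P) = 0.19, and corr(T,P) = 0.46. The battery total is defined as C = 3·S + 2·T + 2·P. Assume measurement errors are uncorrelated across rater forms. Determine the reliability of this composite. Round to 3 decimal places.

Var(C) = 3²·7.8² + 2²·4.9² + 2²·12.3² + 2·[6·7.8·4.9·0.08 + 6·7.8·12.3·0.19 + 4·4.9·12.3·0.46] = 1248.76 + 477.228 = 1725.99.
Because errors are independent across components, Cov(Tᵢ,Tⱼ) = Cov(Xᵢ,Xⱼ); the off-diagonal part of the true-score variance is the same as above.
True-score variance = [3²·7.8²·0.75 + 2²·4.9²·0.67 + 2²·12.3²·0.95] + 477.228 = 1049.92 + 477.228 = 1527.15.
Reliability = 1527.15 / 1725.99 = 0.885.

0.885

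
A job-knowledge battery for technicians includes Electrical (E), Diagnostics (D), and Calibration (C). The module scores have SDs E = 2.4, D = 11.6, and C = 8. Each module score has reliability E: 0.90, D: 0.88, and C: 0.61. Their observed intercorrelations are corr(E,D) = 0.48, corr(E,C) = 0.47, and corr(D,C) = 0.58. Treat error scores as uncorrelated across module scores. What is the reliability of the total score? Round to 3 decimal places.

Var(E+D+C) = 2.4² + 11.6² + 8² + 2·[2.4·11.6·0.48 + 2.4·8·0.47 + 11.6·8·0.58] = 204.32 + 152.422 = 356.742.
With uncorrelated errors the cross-covariances are all true-score covariance, so they carry over unchanged; only the diagonal terms shrink to ρᵢσᵢ².
True-score variance = [2.4²·0.90 + 11.6²·0.88 + 8²·0.61] + 152.422 = 162.637 + 152.422 = 315.059.
Reliability = 315.059 / 356.742 = 0.883.

0.883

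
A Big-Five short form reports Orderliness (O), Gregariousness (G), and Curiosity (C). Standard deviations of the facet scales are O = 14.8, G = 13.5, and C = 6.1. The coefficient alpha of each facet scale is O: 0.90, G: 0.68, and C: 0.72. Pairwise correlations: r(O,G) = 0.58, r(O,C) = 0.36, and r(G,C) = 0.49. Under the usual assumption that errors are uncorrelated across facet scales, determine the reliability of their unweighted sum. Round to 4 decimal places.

0.8889

Var(O+G+C) = 14.8² + 13.5² + 6.1² + 2·[14.8·13.5·0.58 + 14.8·6.1·0.36 + 13.5·6.1·0.49] = 438.5 + 377.473 = 815.973.
With uncorrelated errors the cross-covariances are all true-score covariance, so they carry over unchanged; only the diagonal terms shrink to ρᵢσᵢ².
True-score variance = [14.8²·0.90 + 13.5²·0.68 + 6.1²·0.72] + 377.473 = 347.857 + 377.473 = 725.33.
Reliability = 725.33 / 815.973 = 0.8889.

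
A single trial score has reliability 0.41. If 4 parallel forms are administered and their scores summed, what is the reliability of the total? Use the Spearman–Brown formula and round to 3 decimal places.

0.735

ρ_k = kρ / (1 + (k−1)ρ) = 4·0.41 / (1 + 3·0.41) = 1.640 / 2.230 = 0.735.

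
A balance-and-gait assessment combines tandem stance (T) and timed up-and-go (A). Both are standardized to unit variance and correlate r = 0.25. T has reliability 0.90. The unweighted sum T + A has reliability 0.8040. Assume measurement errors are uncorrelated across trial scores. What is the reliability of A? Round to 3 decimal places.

Var(T+A) = 2 + 2·0.25 = 2.500.
True-score variance = ρ_T + ρ_A + 2·0.25, so 0.8040 = (0.90 + ρ_A + 0.50) / 2.500.
ρ_A = 0.8040·2.500 − 0.90 − 0.50 = 0.610.

0.610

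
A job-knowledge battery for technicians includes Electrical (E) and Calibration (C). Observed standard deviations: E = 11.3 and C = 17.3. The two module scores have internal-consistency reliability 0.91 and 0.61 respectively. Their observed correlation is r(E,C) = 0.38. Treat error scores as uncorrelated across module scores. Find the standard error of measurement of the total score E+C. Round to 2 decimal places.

11.32

Var(total) = 426.98 + 148.572 = 575.552.
True-score variance = 298.765 + 148.572 = 447.337, so reliability = 0.7772.
Error variance = 575.552 − 447.337 = 128.215; SEM = √128.215 = 11.32.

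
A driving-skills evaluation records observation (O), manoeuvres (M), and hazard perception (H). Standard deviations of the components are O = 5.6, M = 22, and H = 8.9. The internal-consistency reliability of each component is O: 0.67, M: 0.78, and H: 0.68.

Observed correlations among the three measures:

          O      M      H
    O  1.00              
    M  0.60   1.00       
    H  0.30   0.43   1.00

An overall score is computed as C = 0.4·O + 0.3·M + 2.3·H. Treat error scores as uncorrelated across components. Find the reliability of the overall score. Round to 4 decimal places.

Var(C) = 0.4²·5.6² + 0.3²·22² + 2.3²·8.9² + 2·[0.12·5.6·22·0.60 + 0.92·5.6·8.9·0.30 + 0.69·22·8.9·0.43] = 467.599 + 161.44 = 629.039.
With uncorrelated errors the cross-covariances are all true-score covariance, so they carry over unchanged; only the diagonal terms shrink to ρᵢσᵢ².
True-score variance = [0.4²·5.6²·0.67 + 0.3²·22²·0.78 + 2.3²·8.9²·0.68] + 161.44 = 322.273 + 161.44 = 483.713.
Reliability = 483.713 / 629.039 = 0.7690.

0.7690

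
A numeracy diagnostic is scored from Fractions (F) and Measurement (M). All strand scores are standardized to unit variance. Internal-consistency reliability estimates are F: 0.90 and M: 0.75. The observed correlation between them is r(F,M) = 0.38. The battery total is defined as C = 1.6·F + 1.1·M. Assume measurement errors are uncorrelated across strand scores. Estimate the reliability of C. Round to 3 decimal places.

0.891

Var(C) = 1.6² + 1.1² + 2·[1.76·0.38] = 3.77 + 1.3376 = 5.1076.
With uncorrelated errors the cross-covariances are all true-score covariance, so they carry over unchanged; only the diagonal terms shrink to ρᵢσᵢ².
True-score variance = [1.6²·0.90 + 1.1²·0.75] + 1.3376 = 3.2115 + 1.3376 = 4.5491.
Reliability = 4.5491 / 5.1076 = 0.891.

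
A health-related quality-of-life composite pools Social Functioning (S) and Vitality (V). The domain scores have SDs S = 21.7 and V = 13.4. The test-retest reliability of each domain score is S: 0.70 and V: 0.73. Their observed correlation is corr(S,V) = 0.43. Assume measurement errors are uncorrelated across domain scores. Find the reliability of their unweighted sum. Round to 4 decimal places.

0.7893

Var(S+V) = 21.7² + 13.4² + 2·[21.7·13.4·0.43] = 650.45 + 250.071 = 900.521.
With uncorrelated errors the cross-covariances are all true-score covariance, so they carry over unchanged; only the diagonal terms shrink to ρᵢσᵢ².
True-score variance = [21.7²·0.70 + 13.4²·0.73] + 250.071 = 460.702 + 250.071 = 710.773.
Reliability = 710.773 / 900.521 = 0.7893.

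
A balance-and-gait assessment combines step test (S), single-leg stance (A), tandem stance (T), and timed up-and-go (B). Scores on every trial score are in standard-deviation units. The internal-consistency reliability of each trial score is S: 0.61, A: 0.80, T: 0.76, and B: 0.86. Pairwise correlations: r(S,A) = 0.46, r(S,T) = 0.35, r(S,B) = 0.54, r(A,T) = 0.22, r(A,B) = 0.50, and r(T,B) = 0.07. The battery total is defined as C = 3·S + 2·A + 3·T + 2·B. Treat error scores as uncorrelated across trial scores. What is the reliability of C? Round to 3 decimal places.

0.864

Var(C) = 3² + 2² + 3² + 2² + 2·[6·0.46 + 9·0.35 + 6·0.54 + 6·0.22 + 4·0.50 + 6·0.07] = 26 + 25.78 = 51.78.
With uncorrelated errors the cross-covariances are all true-score covariance, so they carry over unchanged; only the diagonal terms shrink to ρᵢσᵢ².
True-score variance = [3²·0.61 + 2²·0.80 + 3²·0.76 + 2²·0.86] + 25.78 = 18.97 + 25.78 = 44.75.
Reliability = 44.75 / 51.78 = 0.864.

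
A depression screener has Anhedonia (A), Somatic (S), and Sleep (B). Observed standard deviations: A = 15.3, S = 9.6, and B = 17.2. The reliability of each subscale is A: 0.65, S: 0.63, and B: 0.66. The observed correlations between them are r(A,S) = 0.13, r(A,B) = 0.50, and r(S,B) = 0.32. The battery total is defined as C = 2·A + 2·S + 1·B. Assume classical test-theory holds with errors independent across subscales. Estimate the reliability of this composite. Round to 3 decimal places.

Var(C) = 2²·15.3² + 2²·9.6² + 17.2² + 2·[4·15.3·9.6·0.13 + 2·15.3·17.2·0.50 + 2·9.6·17.2·0.32] = 1600.84 + 890.429 = 2491.27.
Under uncorrelated errors the observed covariances equal the true-score covariances, so only the own-variance terms attenuate.
True-score variance = [2²·15.3²·0.65 + 2²·9.6²·0.63 + 17.2²·0.66] + 890.429 = 1036.13 + 890.429 = 1926.56.
Reliability = 1926.56 / 2491.27 = 0.773.

0.773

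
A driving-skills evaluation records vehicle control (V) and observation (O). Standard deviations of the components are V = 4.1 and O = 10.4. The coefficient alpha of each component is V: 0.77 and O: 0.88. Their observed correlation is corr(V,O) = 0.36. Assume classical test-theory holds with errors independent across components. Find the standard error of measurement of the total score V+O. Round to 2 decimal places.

4.10

Var(total) = 124.97 + 30.7008 = 155.671.
True-score variance = 108.125 + 30.7008 = 138.825, so reliability = 0.8918.
Error variance = 155.671 − 138.825 = 16.8455; SEM = √16.8455 = 4.10.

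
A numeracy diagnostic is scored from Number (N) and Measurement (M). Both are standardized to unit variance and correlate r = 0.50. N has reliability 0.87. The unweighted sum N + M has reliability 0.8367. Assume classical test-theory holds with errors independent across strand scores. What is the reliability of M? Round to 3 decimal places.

Var(N+M) = 2 + 2·0.50 = 3.000.
True-score variance = ρ_N + ρ_M + 2·0.50, so 0.8367 = (0.87 + ρ_M + 1.00) / 3.000.
ρ_M = 0.8367·3.000 − 0.87 − 1.00 = 0.640.

0.640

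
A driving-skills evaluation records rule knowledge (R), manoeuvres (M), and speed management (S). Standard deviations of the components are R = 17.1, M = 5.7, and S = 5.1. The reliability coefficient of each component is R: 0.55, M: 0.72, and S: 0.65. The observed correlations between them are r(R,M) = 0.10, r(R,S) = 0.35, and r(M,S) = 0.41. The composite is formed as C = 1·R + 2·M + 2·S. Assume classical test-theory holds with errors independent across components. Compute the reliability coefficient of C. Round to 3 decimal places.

0.739

Var(C) = 17.1² + 2²·5.7² + 2²·5.1² + 2·[2·17.1·5.7·0.10 + 2·17.1·5.1·0.35 + 4·5.7·5.1·0.41] = 526.41 + 256.432 = 782.842.
With uncorrelated errors the cross-covariances are all true-score covariance, so they carry over unchanged; only the diagonal terms shrink to ρᵢσᵢ².
True-score variance = [17.1²·0.55 + 2²·5.7²·0.72 + 2²·5.1²·0.65] + 256.432 = 322.023 + 256.432 = 578.454.
Reliability = 578.454 / 782.842 = 0.739.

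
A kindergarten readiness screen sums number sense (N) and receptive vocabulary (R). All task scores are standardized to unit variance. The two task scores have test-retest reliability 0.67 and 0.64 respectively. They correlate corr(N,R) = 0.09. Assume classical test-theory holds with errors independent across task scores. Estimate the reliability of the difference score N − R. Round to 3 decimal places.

Var(N−R) = 1 + 1 − 2·0.09 = 2 − 0.18 = 1.82.
Because errors are independent across components, Cov(Tᵢ,Tⱼ) = Cov(Xᵢ,Xⱼ); the off-diagonal part of the true-score variance is the same as above.
True-score variance = [0.67 + 0.64] − 0.18 = 1.31 − 0.18 = 1.13.
Reliability = 1.13 / 1.82 = 0.621.

0.621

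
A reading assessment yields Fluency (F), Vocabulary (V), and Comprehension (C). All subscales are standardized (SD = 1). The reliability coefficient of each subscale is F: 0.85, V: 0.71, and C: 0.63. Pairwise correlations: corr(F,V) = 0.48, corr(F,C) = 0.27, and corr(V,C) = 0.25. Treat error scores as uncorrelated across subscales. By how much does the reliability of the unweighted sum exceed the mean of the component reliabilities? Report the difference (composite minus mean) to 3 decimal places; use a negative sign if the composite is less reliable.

Var(sum) = 3 + 2 = 5; true-score variance = 2.19 + 2 = 4.19; composite reliability = 0.8380.
Mean component reliability = 0.7300.
Difference = 0.8380 − 0.7300 = 0.108.

0.108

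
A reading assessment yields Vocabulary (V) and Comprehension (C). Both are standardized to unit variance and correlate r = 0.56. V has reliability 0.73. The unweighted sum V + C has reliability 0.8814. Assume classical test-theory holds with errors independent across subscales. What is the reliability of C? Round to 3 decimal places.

Var(V+C) = 2 + 2·0.56 = 3.120.
True-score variance = ρ_V + ρ_C + 2·0.56, so 0.8814 = (0.73 + ρ_C + 1.12) / 3.120.
ρ_C = 0.8814·3.120 − 0.73 − 1.12 = 0.900.

0.900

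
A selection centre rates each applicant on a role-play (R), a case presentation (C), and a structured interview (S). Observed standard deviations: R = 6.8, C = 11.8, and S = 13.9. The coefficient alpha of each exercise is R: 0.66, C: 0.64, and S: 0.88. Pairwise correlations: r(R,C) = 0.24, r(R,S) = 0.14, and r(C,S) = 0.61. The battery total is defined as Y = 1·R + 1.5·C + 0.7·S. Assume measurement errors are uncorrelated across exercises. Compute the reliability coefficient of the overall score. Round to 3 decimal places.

0.811

Var(Y) = 6.8² + 1.5²·11.8² + 0.7²·13.9² + 2·[1.5·6.8·11.8·0.24 + 0.7·6.8·13.9·0.14 + 1.05·11.8·13.9·0.61] = 454.203 + 286.408 = 740.611.
Under uncorrelated errors the observed covariances equal the true-score covariances, so only the own-variance terms attenuate.
True-score variance = [6.8²·0.66 + 1.5²·11.8²·0.64 + 0.7²·13.9²·0.88] + 286.408 = 314.336 + 286.408 = 600.744.
Reliability = 600.744 / 740.611 = 0.811.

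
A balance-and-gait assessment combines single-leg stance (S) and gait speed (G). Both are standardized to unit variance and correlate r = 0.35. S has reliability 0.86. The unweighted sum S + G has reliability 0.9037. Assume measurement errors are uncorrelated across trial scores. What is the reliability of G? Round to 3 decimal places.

Var(S+G) = 2 + 2·0.35 = 2.700.
True-score variance = ρ_S + ρ_G + 2·0.35, so 0.9037 = (0.86 + ρ_G + 0.70) / 2.700.
ρ_G = 0.9037·2.700 − 0.86 − 0.70 = 0.880.

0.880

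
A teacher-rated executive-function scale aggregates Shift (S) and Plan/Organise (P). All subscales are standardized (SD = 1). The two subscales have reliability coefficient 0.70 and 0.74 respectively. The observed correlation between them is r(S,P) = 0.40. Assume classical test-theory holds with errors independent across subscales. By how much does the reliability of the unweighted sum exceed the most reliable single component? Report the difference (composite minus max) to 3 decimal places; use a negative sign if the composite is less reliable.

0.060

Var(sum) = 2 + 0.8 = 2.8; true-score variance = 1.44 + 0.8 = 2.24; composite reliability = 0.8000.
Max component reliability = 0.7400.
Difference = 0.8000 − 0.7400 = 0.060.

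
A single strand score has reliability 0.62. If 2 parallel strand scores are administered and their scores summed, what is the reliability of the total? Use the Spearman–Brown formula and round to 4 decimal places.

0.7654

ρ_k = kρ / (1 + (k−1)ρ) = 2·0.62 / (1 + 1·0.62) = 1.240 / 1.620 = 0.7654.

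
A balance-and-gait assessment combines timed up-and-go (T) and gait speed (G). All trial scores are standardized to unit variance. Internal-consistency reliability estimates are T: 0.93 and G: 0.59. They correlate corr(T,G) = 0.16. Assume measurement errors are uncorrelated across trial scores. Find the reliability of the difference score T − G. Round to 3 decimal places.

Var(T−G) = 1 + 1 − 2·0.16 = 2 − 0.32 = 1.68.
Because errors are independent across components, Cov(Tᵢ,Tⱼ) = Cov(Xᵢ,Xⱼ); the off-diagonal part of the true-score variance is the same as above.
True-score variance = [0.93 + 0.59] − 0.32 = 1.52 − 0.32 = 1.2.
Reliability = 1.2 / 1.68 = 0.714.

0.714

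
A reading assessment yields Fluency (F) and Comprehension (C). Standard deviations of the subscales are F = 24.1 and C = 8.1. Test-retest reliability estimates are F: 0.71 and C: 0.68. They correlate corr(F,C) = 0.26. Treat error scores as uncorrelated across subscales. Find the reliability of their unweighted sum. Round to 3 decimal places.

0.747

Var(F+C) = 24.1² + 8.1² + 2·[24.1·8.1·0.26] = 646.42 + 101.509 = 747.929.
With uncorrelated errors the cross-covariances are all true-score covariance, so they carry over unchanged; only the diagonal terms shrink to ρᵢσᵢ².
True-score variance = [24.1²·0.71 + 8.1²·0.68] + 101.509 = 456.99 + 101.509 = 558.499.
Reliability = 558.499 / 747.929 = 0.747.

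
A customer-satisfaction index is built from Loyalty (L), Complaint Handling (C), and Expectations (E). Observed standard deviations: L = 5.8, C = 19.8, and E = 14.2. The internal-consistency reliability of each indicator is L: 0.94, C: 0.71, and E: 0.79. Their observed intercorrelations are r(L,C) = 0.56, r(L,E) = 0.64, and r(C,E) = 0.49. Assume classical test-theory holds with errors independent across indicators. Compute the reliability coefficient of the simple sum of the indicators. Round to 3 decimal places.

0.861

Var(L+C+E) = 5.8² + 19.8² + 14.2² + 2·[5.8·19.8·0.56 + 5.8·14.2·0.64 + 19.8·14.2·0.49] = 627.32 + 509.578 = 1136.9.
Because errors are independent across components, Cov(Tᵢ,Tⱼ) = Cov(Xᵢ,Xⱼ); the off-diagonal part of the true-score variance is the same as above.
True-score variance = [5.8²·0.94 + 19.8²·0.71 + 14.2²·0.79] + 509.578 = 469.266 + 509.578 = 978.844.
Reliability = 978.844 / 1136.9 = 0.861.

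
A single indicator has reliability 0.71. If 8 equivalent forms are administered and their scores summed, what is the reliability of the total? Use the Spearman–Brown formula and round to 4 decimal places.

ρ_k = kρ / (1 + (k−1)ρ) = 8·0.71 / (1 + 7·0.71) = 5.680 / 5.970 = 0.9514.

0.9514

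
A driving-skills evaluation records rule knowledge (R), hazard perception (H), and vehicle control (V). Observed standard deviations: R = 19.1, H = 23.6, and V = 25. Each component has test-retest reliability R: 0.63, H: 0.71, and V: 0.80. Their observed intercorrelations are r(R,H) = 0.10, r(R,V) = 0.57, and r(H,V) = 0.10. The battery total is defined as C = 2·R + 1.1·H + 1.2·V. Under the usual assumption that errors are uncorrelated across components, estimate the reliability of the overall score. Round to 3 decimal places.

0.805

Var(C) = 2²·19.1² + 1.1²·23.6² + 1.2²·25² + 2·[2.2·19.1·23.6·0.10 + 2.4·19.1·25·0.57 + 1.32·23.6·25·0.10] = 3033.16 + 1660.53 = 4693.7.
Because errors are independent across components, Cov(Tᵢ,Tⱼ) = Cov(Xᵢ,Xⱼ); the off-diagonal part of the true-score variance is the same as above.
True-score variance = [2²·19.1²·0.63 + 1.1²·23.6²·0.71 + 1.2²·25²·0.80] + 1660.53 = 2117.81 + 1660.53 = 3778.34.
Reliability = 3778.34 / 4693.7 = 0.805.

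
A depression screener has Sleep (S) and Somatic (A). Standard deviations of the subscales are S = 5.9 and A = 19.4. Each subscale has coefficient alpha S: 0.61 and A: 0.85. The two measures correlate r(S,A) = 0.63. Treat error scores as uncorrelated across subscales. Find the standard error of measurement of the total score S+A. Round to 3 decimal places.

Var(total) = 411.17 + 144.22 = 555.39.
True-score variance = 341.14 + 144.22 = 485.36, so reliability = 0.8739.
Error variance = 555.39 − 485.36 = 70.0299; SEM = √70.0299 = 8.368.

8.368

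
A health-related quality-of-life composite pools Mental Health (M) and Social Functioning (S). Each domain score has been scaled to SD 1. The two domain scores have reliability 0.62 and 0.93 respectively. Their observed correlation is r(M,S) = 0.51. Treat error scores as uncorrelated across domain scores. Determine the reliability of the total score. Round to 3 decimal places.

0.851

Var(M+S) = 2 + 2·[0.51] = 2 + 1.02 = 3.02.
Under uncorrelated errors the observed covariances equal the true-score covariances, so only the own-variance terms attenuate.
True-score variance = [0.62 + 0.93] + 1.02 = 1.55 + 1.02 = 2.57.
Reliability = 2.57 / 3.02 = 0.851.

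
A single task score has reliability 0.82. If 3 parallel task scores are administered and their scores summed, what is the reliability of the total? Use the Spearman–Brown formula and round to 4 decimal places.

0.9318

ρ_k = kρ / (1 + (k−1)ρ) = 3·0.82 / (1 + 2·0.82) = 2.460 / 2.640 = 0.9318.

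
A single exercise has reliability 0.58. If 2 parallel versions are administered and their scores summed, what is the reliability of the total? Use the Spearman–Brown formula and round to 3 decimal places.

0.734

ρ_k = kρ / (1 + (k−1)ρ) = 2·0.58 / (1 + 1·0.58) = 1.160 / 1.580 = 0.734.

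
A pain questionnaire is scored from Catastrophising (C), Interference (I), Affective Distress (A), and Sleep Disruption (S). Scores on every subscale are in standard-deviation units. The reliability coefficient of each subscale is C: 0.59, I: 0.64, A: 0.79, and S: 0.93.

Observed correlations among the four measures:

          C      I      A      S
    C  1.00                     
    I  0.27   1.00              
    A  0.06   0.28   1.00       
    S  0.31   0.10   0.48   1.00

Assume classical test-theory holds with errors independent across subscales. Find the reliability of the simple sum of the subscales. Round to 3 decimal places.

Var(C+I+A+S) = 4 + 2·[0.27 + 0.06 + 0.31 + 0.28 + 0.10 + 0.48] = 4 + 3 = 7.
Because errors are independent across components, Cov(Tᵢ,Tⱼ) = Cov(Xᵢ,Xⱼ); the off-diagonal part of the true-score variance is the same as above.
True-score variance = [0.59 + 0.64 + 0.79 + 0.93] + 3 = 2.95 + 3 = 5.95.
Reliability = 5.95 / 7 = 0.850.

0.850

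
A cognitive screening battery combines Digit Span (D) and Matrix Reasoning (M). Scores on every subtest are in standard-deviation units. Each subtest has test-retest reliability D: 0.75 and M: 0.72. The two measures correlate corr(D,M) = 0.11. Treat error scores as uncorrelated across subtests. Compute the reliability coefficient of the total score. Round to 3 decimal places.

0.761

Var(D+M) = 2 + 2·[0.11] = 2 + 0.22 = 2.22.
Because errors are independent across components, Cov(Tᵢ,Tⱼ) = Cov(Xᵢ,Xⱼ); the off-diagonal part of the true-score variance is the same as above.
True-score variance = [0.75 + 0.72] + 0.22 = 1.47 + 0.22 = 1.69.
Reliability = 1.69 / 2.22 = 0.761.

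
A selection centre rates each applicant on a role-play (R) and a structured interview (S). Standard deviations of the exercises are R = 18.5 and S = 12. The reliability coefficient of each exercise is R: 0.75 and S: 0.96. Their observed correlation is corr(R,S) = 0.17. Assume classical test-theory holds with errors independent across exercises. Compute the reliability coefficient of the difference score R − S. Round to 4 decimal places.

Var(R−S) = 18.5² + 12² − 2·18.5·12·0.17 = 486.25 − 75.48 = 410.77.
Because errors are independent across components, Cov(Tᵢ,Tⱼ) = Cov(Xᵢ,Xⱼ); the off-diagonal part of the true-score variance is the same as above.
True-score variance = [18.5²·0.75 + 12²·0.96] − 75.48 = 394.928 − 75.48 = 319.447.
Reliability = 319.447 / 410.77 = 0.7777.

0.7777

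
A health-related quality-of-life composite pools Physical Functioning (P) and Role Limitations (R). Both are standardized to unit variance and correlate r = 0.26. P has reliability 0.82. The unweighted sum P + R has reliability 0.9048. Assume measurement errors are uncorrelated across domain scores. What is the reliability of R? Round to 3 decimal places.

Var(P+R) = 2 + 2·0.26 = 2.520.
True-score variance = ρ_P + ρ_R + 2·0.26, so 0.9048 = (0.82 + ρ_R + 0.52) / 2.520.
ρ_R = 0.9048·2.520 − 0.82 − 0.52 = 0.940.

0.940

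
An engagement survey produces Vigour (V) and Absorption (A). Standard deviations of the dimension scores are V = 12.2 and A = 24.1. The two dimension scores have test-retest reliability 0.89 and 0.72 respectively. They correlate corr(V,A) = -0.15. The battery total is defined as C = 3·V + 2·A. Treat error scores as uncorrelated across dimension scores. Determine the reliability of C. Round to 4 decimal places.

0.7454

Var(C) = 3²·12.2² + 2²·24.1² + 2·[6·12.2·24.1·(-0.15)] = 3662.8 − 529.236 = 3133.56.
Under uncorrelated errors the observed covariances equal the true-score covariances, so only the own-variance terms attenuate.
True-score variance = [3²·12.2²·0.89 + 2²·24.1²·0.72] − 529.236 = 2864.94 − 529.236 = 2335.71.
Reliability = 2335.71 / 3133.56 = 0.7454.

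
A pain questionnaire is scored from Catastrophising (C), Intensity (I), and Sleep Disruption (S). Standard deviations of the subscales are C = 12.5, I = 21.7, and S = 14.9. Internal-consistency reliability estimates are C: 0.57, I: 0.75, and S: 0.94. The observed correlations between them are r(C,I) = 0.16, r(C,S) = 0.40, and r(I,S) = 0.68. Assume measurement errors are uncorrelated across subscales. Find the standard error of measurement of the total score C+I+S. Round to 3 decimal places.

14.079

Var(total) = 849.15 + 675.529 = 1524.68.
True-score variance = 650.919 + 675.529 = 1326.45, so reliability = 0.8700.
Error variance = 1524.68 − 1326.45 = 198.231; SEM = √198.231 = 14.079.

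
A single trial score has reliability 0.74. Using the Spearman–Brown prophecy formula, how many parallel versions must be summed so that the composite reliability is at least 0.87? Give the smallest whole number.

3

k ≥ ρ*(1−ρ₁)/(ρ₁(1−ρ*)) = 0.87·0.26 / (0.74·0.13) = 2.351.
Smallest integer k = 3.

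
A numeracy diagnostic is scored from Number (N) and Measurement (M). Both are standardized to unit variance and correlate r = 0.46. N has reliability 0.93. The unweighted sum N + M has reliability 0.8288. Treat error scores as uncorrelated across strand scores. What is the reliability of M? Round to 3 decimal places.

Var(N+M) = 2 + 2·0.46 = 2.920.
True-score variance = ρ_N + ρ_M + 2·0.46, so 0.8288 = (0.93 + ρ_M + 0.92) / 2.920.
ρ_M = 0.8288·2.920 − 0.93 − 0.92 = 0.570.

0.570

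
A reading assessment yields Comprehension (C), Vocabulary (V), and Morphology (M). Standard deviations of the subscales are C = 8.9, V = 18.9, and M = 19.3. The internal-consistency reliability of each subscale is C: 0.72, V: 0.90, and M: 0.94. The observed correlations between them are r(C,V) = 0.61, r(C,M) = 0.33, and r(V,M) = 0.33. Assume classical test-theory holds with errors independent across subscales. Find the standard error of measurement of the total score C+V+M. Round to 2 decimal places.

8.96

Var(total) = 808.91 + 559.333 = 1368.24.
True-score variance = 728.661 + 559.333 = 1287.99, so reliability = 0.9413.
Error variance = 1368.24 − 1287.99 = 80.2492; SEM = √80.2492 = 8.96.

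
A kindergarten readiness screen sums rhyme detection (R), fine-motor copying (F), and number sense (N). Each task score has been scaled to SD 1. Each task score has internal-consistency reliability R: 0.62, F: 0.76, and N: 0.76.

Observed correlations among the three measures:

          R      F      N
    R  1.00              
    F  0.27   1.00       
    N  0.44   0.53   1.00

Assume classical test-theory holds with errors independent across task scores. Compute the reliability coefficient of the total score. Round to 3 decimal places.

0.843

Var(R+F+N) = 3 + 2·[0.27 + 0.44 + 0.53] = 3 + 2.48 = 5.48.
Because errors are independent across components, Cov(Tᵢ,Tⱼ) = Cov(Xᵢ,Xⱼ); the off-diagonal part of the true-score variance is the same as above.
True-score variance = [0.62 + 0.76 + 0.76] + 2.48 = 2.14 + 2.48 = 4.62.
Reliability = 4.62 / 5.48 = 0.843.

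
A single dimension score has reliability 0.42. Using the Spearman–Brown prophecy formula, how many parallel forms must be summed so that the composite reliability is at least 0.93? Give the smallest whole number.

19

k ≥ ρ*(1−ρ₁)/(ρ₁(1−ρ*)) = 0.93·0.58 / (0.42·0.07) = 18.347.
Smallest integer k = 19.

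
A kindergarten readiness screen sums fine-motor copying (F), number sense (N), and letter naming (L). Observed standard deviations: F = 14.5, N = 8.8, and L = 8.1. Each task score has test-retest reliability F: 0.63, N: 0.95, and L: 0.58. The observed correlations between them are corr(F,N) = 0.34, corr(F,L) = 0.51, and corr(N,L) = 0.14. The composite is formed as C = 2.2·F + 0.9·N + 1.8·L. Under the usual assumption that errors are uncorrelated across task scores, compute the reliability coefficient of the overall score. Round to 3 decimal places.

0.762

Var(C) = 2.2²·14.5² + 0.9²·8.8² + 1.8²·8.1² + 2·[1.98·14.5·8.8·0.34 + 3.96·14.5·8.1·0.51 + 1.62·8.8·8.1·0.14] = 1292.91 + 678.537 = 1971.45.
Because errors are independent across components, Cov(Tᵢ,Tⱼ) = Cov(Xᵢ,Xⱼ); the off-diagonal part of the true-score variance is the same as above.
True-score variance = [2.2²·14.5²·0.63 + 0.9²·8.8²·0.95 + 1.8²·8.1²·0.58] + 678.537 = 823.979 + 678.537 = 1502.52.
Reliability = 1502.52 / 1971.45 = 0.762.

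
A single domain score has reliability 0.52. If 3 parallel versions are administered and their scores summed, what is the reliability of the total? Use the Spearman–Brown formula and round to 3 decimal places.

ρ_k = kρ / (1 + (k−1)ρ) = 3·0.52 / (1 + 2·0.52) = 1.560 / 2.040 = 0.765.

0.765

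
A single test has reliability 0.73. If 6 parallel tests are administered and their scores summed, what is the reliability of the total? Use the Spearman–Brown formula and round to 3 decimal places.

0.942

ρ_k = kρ / (1 + (k−1)ρ) = 6·0.73 / (1 + 5·0.73) = 4.380 / 4.650 = 0.942.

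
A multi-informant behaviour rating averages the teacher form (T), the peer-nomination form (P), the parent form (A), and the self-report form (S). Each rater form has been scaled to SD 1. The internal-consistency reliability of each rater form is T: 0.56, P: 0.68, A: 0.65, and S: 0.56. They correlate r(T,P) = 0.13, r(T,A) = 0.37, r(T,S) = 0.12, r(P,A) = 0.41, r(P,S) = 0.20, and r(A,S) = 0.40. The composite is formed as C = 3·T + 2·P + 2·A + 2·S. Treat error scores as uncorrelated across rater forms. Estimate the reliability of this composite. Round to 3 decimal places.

Var(C) = 3² + 2² + 2² + 2² + 2·[6·0.13 + 6·0.37 + 6·0.12 + 4·0.41 + 4·0.20 + 4·0.40] = 21 + 15.52 = 36.52.
Because errors are independent across components, Cov(Tᵢ,Tⱼ) = Cov(Xᵢ,Xⱼ); the off-diagonal part of the true-score variance is the same as above.
True-score variance = [3²·0.56 + 2²·0.68 + 2²·0.65 + 2²·0.56] + 15.52 = 12.6 + 15.52 = 28.12.
Reliability = 28.12 / 36.52 = 0.770.

0.770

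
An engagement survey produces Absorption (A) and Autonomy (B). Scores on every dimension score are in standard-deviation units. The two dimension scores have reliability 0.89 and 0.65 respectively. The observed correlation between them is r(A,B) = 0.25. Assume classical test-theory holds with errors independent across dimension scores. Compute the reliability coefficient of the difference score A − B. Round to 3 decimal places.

0.693

Var(A−B) = 1 + 1 − 2·0.25 = 2 − 0.5 = 1.5.
With uncorrelated errors the cross-covariances are all true-score covariance, so they carry over unchanged; only the diagonal terms shrink to ρᵢσᵢ².
True-score variance = [0.89 + 0.65] − 0.5 = 1.54 − 0.5 = 1.04.
Reliability = 1.04 / 1.5 = 0.693.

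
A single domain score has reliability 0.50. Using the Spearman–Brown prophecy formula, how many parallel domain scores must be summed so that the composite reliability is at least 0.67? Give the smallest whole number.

k ≥ ρ*(1−ρ₁)/(ρ₁(1−ρ*)) = 0.67·0.50 / (0.50·0.33) = 2.030.
Smallest integer k = 3.

3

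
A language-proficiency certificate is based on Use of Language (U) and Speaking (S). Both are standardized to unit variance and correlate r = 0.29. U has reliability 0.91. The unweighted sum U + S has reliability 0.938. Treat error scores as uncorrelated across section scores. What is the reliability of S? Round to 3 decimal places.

0.930

Var(U+S) = 2 + 2·0.29 = 2.580.
True-score variance = ρ_U + ρ_S + 2·0.29, so 0.938 = (0.91 + ρ_S + 0.58) / 2.580.
ρ_S = 0.938·2.580 − 0.91 − 0.58 = 0.930.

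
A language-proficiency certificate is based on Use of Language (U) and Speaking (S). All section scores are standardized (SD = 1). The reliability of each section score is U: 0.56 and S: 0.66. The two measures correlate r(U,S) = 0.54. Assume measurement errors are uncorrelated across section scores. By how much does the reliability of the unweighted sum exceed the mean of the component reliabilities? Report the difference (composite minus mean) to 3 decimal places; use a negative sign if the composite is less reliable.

0.137

Var(sum) = 2 + 1.08 = 3.08; true-score variance = 1.22 + 1.08 = 2.3; composite reliability = 0.7468.
Mean component reliability = 0.6100.
Difference = 0.7468 − 0.6100 = 0.137.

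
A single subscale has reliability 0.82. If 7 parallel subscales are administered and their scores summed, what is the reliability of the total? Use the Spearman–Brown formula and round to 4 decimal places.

ρ_k = kρ / (1 + (k−1)ρ) = 7·0.82 / (1 + 6·0.82) = 5.740 / 5.920 = 0.9696.

0.9696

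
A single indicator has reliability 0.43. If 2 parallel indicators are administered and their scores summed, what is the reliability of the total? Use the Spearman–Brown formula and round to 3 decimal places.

0.601

ρ_k = kρ / (1 + (k−1)ρ) = 2·0.43 / (1 + 1·0.43) = 0.860 / 1.430 = 0.601.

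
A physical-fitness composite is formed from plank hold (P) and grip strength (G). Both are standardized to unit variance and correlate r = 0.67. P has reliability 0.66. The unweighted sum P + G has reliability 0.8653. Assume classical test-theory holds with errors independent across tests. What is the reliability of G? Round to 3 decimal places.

Var(P+G) = 2 + 2·0.67 = 3.340.
True-score variance = ρ_P + ρ_G + 2·0.67, so 0.8653 = (0.66 + ρ_G + 1.34) / 3.340.
ρ_G = 0.8653·3.340 − 0.66 − 1.34 = 0.890.

0.890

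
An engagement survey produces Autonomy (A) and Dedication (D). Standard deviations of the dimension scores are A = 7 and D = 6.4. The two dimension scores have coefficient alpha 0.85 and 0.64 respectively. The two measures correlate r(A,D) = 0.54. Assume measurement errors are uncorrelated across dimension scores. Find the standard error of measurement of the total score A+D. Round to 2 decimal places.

4.70

Var(total) = 89.96 + 48.384 = 138.344.
True-score variance = 67.8644 + 48.384 = 116.248, so reliability = 0.8403.
Error variance = 138.344 − 116.248 = 22.0956; SEM = √22.0956 = 4.70.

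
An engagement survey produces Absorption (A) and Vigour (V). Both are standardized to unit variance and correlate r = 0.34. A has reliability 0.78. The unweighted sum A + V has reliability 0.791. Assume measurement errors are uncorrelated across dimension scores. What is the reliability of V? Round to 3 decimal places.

Var(A+V) = 2 + 2·0.34 = 2.680.
True-score variance = ρ_A + ρ_V + 2·0.34, so 0.791 = (0.78 + ρ_V + 0.68) / 2.680.
ρ_V = 0.791·2.680 − 0.78 − 0.68 = 0.660.

0.660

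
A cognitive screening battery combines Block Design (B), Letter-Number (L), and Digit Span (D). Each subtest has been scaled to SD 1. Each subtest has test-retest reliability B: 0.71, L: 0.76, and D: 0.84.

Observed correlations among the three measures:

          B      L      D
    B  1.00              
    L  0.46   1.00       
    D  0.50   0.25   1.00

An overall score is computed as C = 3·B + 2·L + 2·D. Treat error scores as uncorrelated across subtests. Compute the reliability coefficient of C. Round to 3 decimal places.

Var(C) = 3² + 2² + 2² + 2·[6·0.46 + 6·0.50 + 4·0.25] = 17 + 13.52 = 30.52.
Because errors are independent across components, Cov(Tᵢ,Tⱼ) = Cov(Xᵢ,Xⱼ); the off-diagonal part of the true-score variance is the same as above.
True-score variance = [3²·0.71 + 2²·0.76 + 2²·0.84] + 13.52 = 12.79 + 13.52 = 26.31.
Reliability = 26.31 / 30.52 = 0.862.

0.862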